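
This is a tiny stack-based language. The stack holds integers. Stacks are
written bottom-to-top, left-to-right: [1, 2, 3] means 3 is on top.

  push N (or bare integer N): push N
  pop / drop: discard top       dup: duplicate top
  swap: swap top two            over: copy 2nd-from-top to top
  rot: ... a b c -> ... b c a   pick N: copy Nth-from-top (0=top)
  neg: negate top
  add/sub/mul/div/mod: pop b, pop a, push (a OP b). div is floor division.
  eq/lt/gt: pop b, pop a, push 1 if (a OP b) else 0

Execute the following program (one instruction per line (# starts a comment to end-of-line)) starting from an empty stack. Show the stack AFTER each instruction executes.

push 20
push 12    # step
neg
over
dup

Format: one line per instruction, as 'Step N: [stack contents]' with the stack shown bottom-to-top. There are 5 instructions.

Step 1: [20]
Step 2: [20, 12]
Step 3: [20, -12]
Step 4: [20, -12, 20]
Step 5: [20, -12, 20, 20]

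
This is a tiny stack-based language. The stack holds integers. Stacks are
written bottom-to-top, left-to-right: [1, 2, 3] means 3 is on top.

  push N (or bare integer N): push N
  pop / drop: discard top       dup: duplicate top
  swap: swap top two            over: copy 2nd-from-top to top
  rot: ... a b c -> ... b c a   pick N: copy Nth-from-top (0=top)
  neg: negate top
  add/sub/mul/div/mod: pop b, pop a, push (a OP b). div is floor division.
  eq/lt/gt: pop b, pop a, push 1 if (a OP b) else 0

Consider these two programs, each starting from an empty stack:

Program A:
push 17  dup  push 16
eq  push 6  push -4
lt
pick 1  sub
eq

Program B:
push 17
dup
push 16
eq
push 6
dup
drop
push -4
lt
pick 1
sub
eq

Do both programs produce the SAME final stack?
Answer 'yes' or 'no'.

Answer: yes

Derivation:
Program A trace:
  After 'push 17': [17]
  After 'dup': [17, 17]
  After 'push 16': [17, 17, 16]
  After 'eq': [17, 0]
  After 'push 6': [17, 0, 6]
  After 'push -4': [17, 0, 6, -4]
  After 'lt': [17, 0, 0]
  After 'pick 1': [17, 0, 0, 0]
  After 'sub': [17, 0, 0]
  After 'eq': [17, 1]
Program A final stack: [17, 1]

Program B trace:
  After 'push 17': [17]
  After 'dup': [17, 17]
  After 'push 16': [17, 17, 16]
  After 'eq': [17, 0]
  After 'push 6': [17, 0, 6]
  After 'dup': [17, 0, 6, 6]
  After 'drop': [17, 0, 6]
  After 'push -4': [17, 0, 6, -4]
  After 'lt': [17, 0, 0]
  After 'pick 1': [17, 0, 0, 0]
  After 'sub': [17, 0, 0]
  After 'eq': [17, 1]
Program B final stack: [17, 1]
Same: yes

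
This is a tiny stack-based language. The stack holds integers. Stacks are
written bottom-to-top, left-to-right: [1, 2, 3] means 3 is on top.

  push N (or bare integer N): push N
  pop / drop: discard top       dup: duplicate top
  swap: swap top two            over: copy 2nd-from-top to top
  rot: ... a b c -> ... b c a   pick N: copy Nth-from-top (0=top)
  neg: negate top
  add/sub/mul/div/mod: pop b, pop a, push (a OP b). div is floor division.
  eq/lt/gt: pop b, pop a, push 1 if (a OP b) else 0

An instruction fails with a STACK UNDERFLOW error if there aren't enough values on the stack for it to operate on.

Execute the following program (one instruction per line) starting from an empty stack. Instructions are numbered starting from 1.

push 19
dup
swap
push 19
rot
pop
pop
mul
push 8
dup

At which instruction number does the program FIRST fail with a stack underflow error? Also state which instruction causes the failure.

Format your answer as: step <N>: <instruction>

Answer: step 8: mul

Derivation:
Step 1 ('push 19'): stack = [19], depth = 1
Step 2 ('dup'): stack = [19, 19], depth = 2
Step 3 ('swap'): stack = [19, 19], depth = 2
Step 4 ('push 19'): stack = [19, 19, 19], depth = 3
Step 5 ('rot'): stack = [19, 19, 19], depth = 3
Step 6 ('pop'): stack = [19, 19], depth = 2
Step 7 ('pop'): stack = [19], depth = 1
Step 8 ('mul'): needs 2 value(s) but depth is 1 — STACK UNDERFLOW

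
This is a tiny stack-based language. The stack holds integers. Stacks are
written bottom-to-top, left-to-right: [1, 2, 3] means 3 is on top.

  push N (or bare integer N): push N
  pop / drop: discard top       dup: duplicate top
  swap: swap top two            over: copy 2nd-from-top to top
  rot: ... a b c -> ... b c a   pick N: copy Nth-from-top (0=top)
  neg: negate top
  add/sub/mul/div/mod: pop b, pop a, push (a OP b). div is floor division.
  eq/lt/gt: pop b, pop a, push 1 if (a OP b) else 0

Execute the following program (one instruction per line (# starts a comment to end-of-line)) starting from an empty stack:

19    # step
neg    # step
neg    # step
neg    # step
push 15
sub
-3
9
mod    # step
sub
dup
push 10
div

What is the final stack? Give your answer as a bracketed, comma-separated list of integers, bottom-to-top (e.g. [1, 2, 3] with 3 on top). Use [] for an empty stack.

After 'push 19': [19]
After 'neg': [-19]
After 'neg': [19]
After 'neg': [-19]
After 'push 15': [-19, 15]
After 'sub': [-34]
After 'push -3': [-34, -3]
After 'push 9': [-34, -3, 9]
After 'mod': [-34, 6]
After 'sub': [-40]
After 'dup': [-40, -40]
After 'push 10': [-40, -40, 10]
After 'div': [-40, -4]

Answer: [-40, -4]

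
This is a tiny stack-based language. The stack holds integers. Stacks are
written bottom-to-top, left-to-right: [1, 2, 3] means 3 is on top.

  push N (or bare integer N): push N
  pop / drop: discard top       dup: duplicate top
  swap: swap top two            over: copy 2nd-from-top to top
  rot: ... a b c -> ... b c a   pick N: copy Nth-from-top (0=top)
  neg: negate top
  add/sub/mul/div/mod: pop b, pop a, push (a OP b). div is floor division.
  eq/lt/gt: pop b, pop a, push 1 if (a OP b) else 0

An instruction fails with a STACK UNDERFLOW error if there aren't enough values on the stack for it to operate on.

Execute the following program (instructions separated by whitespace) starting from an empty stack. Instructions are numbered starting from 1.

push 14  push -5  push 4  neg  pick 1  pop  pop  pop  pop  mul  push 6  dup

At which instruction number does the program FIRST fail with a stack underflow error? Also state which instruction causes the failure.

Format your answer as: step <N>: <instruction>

Answer: step 10: mul

Derivation:
Step 1 ('push 14'): stack = [14], depth = 1
Step 2 ('push -5'): stack = [14, -5], depth = 2
Step 3 ('push 4'): stack = [14, -5, 4], depth = 3
Step 4 ('neg'): stack = [14, -5, -4], depth = 3
Step 5 ('pick 1'): stack = [14, -5, -4, -5], depth = 4
Step 6 ('pop'): stack = [14, -5, -4], depth = 3
Step 7 ('pop'): stack = [14, -5], depth = 2
Step 8 ('pop'): stack = [14], depth = 1
Step 9 ('pop'): stack = [], depth = 0
Step 10 ('mul'): needs 2 value(s) but depth is 0 — STACK UNDERFLOW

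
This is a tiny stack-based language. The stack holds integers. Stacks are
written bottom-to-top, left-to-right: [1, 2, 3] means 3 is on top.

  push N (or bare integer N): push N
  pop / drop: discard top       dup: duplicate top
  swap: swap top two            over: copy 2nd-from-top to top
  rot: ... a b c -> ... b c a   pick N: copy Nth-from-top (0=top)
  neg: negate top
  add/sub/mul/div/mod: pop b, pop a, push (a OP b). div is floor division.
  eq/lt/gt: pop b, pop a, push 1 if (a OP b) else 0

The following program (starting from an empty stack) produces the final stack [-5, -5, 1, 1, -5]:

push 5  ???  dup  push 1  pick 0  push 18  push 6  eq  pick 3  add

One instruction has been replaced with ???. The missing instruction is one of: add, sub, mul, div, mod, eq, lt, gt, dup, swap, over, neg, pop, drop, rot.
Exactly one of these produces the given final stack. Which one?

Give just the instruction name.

Answer: neg

Derivation:
Stack before ???: [5]
Stack after ???:  [-5]
The instruction that transforms [5] -> [-5] is: neg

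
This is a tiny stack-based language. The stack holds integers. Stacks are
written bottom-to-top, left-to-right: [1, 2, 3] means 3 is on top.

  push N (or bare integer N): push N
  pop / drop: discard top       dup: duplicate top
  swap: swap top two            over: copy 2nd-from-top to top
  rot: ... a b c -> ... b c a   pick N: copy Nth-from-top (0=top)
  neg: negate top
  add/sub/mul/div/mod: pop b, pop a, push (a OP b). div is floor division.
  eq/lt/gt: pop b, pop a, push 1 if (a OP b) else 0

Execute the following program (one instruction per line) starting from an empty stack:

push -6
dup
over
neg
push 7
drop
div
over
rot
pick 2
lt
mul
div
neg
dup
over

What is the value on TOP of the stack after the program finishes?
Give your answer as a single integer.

Answer: 0

Derivation:
After 'push -6': [-6]
After 'dup': [-6, -6]
After 'over': [-6, -6, -6]
After 'neg': [-6, -6, 6]
After 'push 7': [-6, -6, 6, 7]
After 'drop': [-6, -6, 6]
After 'div': [-6, -1]
After 'over': [-6, -1, -6]
After 'rot': [-1, -6, -6]
After 'pick 2': [-1, -6, -6, -1]
After 'lt': [-1, -6, 1]
After 'mul': [-1, -6]
After 'div': [0]
After 'neg': [0]
After 'dup': [0, 0]
After 'over': [0, 0, 0]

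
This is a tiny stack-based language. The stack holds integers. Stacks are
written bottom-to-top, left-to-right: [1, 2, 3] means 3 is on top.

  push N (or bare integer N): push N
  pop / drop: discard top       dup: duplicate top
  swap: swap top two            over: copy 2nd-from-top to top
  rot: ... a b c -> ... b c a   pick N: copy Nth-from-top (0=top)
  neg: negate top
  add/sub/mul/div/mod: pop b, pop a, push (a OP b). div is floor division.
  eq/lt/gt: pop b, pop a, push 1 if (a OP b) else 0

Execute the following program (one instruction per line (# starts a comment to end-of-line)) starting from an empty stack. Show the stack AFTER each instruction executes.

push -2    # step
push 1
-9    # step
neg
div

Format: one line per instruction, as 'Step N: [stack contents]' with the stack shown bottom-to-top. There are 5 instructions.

Step 1: [-2]
Step 2: [-2, 1]
Step 3: [-2, 1, -9]
Step 4: [-2, 1, 9]
Step 5: [-2, 0]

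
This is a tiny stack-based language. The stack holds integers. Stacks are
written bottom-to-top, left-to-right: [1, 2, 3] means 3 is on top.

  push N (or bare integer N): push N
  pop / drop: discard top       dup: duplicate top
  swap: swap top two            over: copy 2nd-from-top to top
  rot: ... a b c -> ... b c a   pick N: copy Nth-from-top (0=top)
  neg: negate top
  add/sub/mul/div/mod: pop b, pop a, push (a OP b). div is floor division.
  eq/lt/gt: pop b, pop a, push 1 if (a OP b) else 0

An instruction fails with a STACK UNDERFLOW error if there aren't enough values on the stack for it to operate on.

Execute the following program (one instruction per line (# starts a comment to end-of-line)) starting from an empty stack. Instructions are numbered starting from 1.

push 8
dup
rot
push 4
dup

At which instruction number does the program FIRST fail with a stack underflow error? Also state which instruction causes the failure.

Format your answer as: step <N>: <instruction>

Step 1 ('push 8'): stack = [8], depth = 1
Step 2 ('dup'): stack = [8, 8], depth = 2
Step 3 ('rot'): needs 3 value(s) but depth is 2 — STACK UNDERFLOW

Answer: step 3: rot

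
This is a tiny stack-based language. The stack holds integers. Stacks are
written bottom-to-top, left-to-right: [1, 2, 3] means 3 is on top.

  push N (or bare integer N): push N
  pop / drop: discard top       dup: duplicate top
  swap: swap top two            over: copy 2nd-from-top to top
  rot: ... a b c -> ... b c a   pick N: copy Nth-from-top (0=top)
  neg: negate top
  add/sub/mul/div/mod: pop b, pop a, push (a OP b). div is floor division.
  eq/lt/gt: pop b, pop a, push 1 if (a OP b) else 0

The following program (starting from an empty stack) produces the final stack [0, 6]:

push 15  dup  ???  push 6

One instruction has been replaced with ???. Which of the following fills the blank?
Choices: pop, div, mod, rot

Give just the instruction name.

Stack before ???: [15, 15]
Stack after ???:  [0]
Checking each choice:
  pop: produces [15, 6]
  div: produces [1, 6]
  mod: MATCH
  rot: stack underflow (need 3, have 2)


Answer: mod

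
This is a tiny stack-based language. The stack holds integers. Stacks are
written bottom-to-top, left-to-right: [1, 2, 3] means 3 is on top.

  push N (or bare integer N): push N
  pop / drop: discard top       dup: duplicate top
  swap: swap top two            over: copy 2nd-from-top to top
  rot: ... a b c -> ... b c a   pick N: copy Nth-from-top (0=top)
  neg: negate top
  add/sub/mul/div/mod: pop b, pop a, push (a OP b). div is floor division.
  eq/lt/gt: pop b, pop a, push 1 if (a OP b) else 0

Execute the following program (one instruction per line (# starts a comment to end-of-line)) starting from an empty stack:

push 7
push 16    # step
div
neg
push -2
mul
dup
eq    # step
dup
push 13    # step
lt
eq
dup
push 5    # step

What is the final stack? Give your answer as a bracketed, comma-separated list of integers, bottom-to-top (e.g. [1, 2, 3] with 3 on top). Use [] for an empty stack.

After 'push 7': [7]
After 'push 16': [7, 16]
After 'div': [0]
After 'neg': [0]
After 'push -2': [0, -2]
After 'mul': [0]
After 'dup': [0, 0]
After 'eq': [1]
After 'dup': [1, 1]
After 'push 13': [1, 1, 13]
After 'lt': [1, 1]
After 'eq': [1]
After 'dup': [1, 1]
After 'push 5': [1, 1, 5]

Answer: [1, 1, 5]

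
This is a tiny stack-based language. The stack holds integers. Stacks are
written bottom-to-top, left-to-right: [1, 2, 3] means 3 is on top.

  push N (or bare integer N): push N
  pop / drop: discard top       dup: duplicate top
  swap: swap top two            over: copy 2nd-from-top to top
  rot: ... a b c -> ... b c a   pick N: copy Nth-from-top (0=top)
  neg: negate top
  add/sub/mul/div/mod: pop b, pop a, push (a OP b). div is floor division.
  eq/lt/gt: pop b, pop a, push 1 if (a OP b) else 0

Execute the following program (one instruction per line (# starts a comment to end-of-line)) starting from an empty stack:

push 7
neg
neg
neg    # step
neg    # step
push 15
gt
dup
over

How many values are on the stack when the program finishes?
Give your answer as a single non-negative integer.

After 'push 7': stack = [7] (depth 1)
After 'neg': stack = [-7] (depth 1)
After 'neg': stack = [7] (depth 1)
After 'neg': stack = [-7] (depth 1)
After 'neg': stack = [7] (depth 1)
After 'push 15': stack = [7, 15] (depth 2)
After 'gt': stack = [0] (depth 1)
After 'dup': stack = [0, 0] (depth 2)
After 'over': stack = [0, 0, 0] (depth 3)

Answer: 3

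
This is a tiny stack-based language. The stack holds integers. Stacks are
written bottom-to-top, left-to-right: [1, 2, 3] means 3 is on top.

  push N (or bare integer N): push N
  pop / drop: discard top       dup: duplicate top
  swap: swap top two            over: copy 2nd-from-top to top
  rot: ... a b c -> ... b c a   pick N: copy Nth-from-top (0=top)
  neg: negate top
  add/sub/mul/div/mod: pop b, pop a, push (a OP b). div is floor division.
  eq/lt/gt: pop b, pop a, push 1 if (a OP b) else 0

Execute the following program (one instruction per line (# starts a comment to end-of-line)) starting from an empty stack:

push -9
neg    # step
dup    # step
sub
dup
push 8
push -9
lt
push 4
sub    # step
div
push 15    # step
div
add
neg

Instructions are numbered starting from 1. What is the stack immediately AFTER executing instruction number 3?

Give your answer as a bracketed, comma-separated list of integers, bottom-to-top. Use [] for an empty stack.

Step 1 ('push -9'): [-9]
Step 2 ('neg'): [9]
Step 3 ('dup'): [9, 9]

Answer: [9, 9]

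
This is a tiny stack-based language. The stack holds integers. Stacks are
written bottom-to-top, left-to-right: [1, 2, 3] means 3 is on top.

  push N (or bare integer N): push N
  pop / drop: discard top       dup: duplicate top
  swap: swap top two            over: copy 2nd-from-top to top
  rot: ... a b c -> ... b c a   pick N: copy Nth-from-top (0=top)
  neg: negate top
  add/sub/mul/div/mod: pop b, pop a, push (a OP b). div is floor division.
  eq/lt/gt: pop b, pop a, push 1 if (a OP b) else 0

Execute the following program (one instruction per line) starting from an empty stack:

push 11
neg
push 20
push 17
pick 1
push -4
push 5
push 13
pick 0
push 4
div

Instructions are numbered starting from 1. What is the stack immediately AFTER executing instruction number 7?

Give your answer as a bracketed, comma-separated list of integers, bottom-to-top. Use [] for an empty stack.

Answer: [-11, 20, 17, 20, -4, 5]

Derivation:
Step 1 ('push 11'): [11]
Step 2 ('neg'): [-11]
Step 3 ('push 20'): [-11, 20]
Step 4 ('push 17'): [-11, 20, 17]
Step 5 ('pick 1'): [-11, 20, 17, 20]
Step 6 ('push -4'): [-11, 20, 17, 20, -4]
Step 7 ('push 5'): [-11, 20, 17, 20, -4, 5]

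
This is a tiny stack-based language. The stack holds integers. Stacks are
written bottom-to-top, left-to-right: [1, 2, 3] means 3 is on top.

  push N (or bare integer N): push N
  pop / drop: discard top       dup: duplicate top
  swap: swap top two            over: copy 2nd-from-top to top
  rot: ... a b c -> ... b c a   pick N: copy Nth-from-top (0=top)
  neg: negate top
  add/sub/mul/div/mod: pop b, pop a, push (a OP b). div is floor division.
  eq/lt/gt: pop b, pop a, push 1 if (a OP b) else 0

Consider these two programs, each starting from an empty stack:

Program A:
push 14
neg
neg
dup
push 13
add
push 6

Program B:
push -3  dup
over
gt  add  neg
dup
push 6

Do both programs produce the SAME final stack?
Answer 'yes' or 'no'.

Answer: no

Derivation:
Program A trace:
  After 'push 14': [14]
  After 'neg': [-14]
  After 'neg': [14]
  After 'dup': [14, 14]
  After 'push 13': [14, 14, 13]
  After 'add': [14, 27]
  After 'push 6': [14, 27, 6]
Program A final stack: [14, 27, 6]

Program B trace:
  After 'push -3': [-3]
  After 'dup': [-3, -3]
  After 'over': [-3, -3, -3]
  After 'gt': [-3, 0]
  After 'add': [-3]
  After 'neg': [3]
  After 'dup': [3, 3]
  After 'push 6': [3, 3, 6]
Program B final stack: [3, 3, 6]
Same: no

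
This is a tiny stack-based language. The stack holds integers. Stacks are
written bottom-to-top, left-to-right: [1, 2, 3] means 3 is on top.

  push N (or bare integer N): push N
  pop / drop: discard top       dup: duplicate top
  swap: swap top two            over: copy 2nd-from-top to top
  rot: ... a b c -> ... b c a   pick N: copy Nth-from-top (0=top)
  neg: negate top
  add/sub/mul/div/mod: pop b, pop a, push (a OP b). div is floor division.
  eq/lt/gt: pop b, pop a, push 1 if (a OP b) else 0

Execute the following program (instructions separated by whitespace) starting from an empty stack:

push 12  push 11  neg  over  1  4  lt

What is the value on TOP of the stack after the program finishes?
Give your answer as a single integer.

Answer: 1

Derivation:
After 'push 12': [12]
After 'push 11': [12, 11]
After 'neg': [12, -11]
After 'over': [12, -11, 12]
After 'push 1': [12, -11, 12, 1]
After 'push 4': [12, -11, 12, 1, 4]
After 'lt': [12, -11, 12, 1]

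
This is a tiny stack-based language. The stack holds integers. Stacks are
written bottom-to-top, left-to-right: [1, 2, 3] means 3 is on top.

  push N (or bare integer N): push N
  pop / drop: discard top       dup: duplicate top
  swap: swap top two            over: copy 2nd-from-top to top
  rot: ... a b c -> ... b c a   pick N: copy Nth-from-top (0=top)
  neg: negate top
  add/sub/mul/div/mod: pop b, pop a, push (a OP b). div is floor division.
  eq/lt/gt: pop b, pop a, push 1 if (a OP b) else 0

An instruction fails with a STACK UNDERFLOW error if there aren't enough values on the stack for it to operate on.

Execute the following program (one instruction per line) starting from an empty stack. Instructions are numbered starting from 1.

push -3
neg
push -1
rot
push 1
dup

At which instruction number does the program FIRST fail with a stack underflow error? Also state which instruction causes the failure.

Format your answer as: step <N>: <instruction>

Answer: step 4: rot

Derivation:
Step 1 ('push -3'): stack = [-3], depth = 1
Step 2 ('neg'): stack = [3], depth = 1
Step 3 ('push -1'): stack = [3, -1], depth = 2
Step 4 ('rot'): needs 3 value(s) but depth is 2 — STACK UNDERFLOW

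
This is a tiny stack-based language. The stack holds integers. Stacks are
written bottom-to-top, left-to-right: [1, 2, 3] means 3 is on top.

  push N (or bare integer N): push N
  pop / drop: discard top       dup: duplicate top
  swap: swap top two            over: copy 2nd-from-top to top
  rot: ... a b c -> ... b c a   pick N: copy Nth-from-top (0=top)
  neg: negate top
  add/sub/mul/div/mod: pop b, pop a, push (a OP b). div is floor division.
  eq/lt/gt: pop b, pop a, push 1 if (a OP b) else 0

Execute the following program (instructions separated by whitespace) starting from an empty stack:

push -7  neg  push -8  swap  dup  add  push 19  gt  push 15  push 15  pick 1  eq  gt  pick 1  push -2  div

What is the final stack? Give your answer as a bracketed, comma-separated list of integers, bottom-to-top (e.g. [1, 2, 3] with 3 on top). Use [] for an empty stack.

Answer: [-8, 0, 1, 0]

Derivation:
After 'push -7': [-7]
After 'neg': [7]
After 'push -8': [7, -8]
After 'swap': [-8, 7]
After 'dup': [-8, 7, 7]
After 'add': [-8, 14]
After 'push 19': [-8, 14, 19]
After 'gt': [-8, 0]
After 'push 15': [-8, 0, 15]
After 'push 15': [-8, 0, 15, 15]
After 'pick 1': [-8, 0, 15, 15, 15]
After 'eq': [-8, 0, 15, 1]
After 'gt': [-8, 0, 1]
After 'pick 1': [-8, 0, 1, 0]
After 'push -2': [-8, 0, 1, 0, -2]
After 'div': [-8, 0, 1, 0]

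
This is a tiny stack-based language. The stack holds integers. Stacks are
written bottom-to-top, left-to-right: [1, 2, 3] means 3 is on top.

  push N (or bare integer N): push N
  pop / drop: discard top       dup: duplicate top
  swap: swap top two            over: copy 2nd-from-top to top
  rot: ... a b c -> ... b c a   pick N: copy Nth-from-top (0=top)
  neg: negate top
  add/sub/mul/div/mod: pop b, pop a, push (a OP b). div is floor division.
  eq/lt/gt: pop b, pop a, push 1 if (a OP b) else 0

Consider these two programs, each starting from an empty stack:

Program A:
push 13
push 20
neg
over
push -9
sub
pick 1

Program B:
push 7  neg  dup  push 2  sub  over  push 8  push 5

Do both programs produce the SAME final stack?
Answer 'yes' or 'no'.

Program A trace:
  After 'push 13': [13]
  After 'push 20': [13, 20]
  After 'neg': [13, -20]
  After 'over': [13, -20, 13]
  After 'push -9': [13, -20, 13, -9]
  After 'sub': [13, -20, 22]
  After 'pick 1': [13, -20, 22, -20]
Program A final stack: [13, -20, 22, -20]

Program B trace:
  After 'push 7': [7]
  After 'neg': [-7]
  After 'dup': [-7, -7]
  After 'push 2': [-7, -7, 2]
  After 'sub': [-7, -9]
  After 'over': [-7, -9, -7]
  After 'push 8': [-7, -9, -7, 8]
  After 'push 5': [-7, -9, -7, 8, 5]
Program B final stack: [-7, -9, -7, 8, 5]
Same: no

Answer: no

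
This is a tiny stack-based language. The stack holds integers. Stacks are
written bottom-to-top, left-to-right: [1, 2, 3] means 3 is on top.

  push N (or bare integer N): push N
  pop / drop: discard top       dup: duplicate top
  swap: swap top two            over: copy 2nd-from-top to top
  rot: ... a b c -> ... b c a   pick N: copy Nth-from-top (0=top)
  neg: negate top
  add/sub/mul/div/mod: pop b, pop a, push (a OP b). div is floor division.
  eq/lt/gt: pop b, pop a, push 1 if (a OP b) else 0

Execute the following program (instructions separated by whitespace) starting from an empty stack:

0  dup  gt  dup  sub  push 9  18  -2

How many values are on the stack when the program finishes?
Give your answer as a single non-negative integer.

After 'push 0': stack = [0] (depth 1)
After 'dup': stack = [0, 0] (depth 2)
After 'gt': stack = [0] (depth 1)
After 'dup': stack = [0, 0] (depth 2)
After 'sub': stack = [0] (depth 1)
After 'push 9': stack = [0, 9] (depth 2)
After 'push 18': stack = [0, 9, 18] (depth 3)
After 'push -2': stack = [0, 9, 18, -2] (depth 4)

Answer: 4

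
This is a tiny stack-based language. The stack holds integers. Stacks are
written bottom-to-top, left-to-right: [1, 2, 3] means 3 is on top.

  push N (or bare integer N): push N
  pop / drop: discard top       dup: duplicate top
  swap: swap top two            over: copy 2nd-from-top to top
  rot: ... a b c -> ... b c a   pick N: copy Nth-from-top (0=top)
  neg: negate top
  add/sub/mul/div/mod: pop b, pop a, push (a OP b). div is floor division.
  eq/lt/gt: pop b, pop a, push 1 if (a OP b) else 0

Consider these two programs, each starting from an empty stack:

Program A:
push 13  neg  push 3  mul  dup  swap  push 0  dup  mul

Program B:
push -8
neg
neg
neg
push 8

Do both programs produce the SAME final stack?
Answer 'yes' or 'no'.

Program A trace:
  After 'push 13': [13]
  After 'neg': [-13]
  After 'push 3': [-13, 3]
  After 'mul': [-39]
  After 'dup': [-39, -39]
  After 'swap': [-39, -39]
  After 'push 0': [-39, -39, 0]
  After 'dup': [-39, -39, 0, 0]
  After 'mul': [-39, -39, 0]
Program A final stack: [-39, -39, 0]

Program B trace:
  After 'push -8': [-8]
  After 'neg': [8]
  After 'neg': [-8]
  After 'neg': [8]
  After 'push 8': [8, 8]
Program B final stack: [8, 8]
Same: no

Answer: no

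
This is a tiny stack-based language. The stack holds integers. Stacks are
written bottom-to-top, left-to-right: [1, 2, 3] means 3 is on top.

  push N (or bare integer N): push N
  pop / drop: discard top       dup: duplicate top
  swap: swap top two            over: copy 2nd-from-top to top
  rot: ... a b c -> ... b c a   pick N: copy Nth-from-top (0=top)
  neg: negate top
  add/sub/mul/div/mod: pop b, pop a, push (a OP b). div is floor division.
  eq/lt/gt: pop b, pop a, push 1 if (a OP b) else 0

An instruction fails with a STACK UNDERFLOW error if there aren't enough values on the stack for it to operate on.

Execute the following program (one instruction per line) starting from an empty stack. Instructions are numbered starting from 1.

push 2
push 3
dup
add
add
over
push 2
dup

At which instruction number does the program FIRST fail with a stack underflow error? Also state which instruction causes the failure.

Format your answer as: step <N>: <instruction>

Step 1 ('push 2'): stack = [2], depth = 1
Step 2 ('push 3'): stack = [2, 3], depth = 2
Step 3 ('dup'): stack = [2, 3, 3], depth = 3
Step 4 ('add'): stack = [2, 6], depth = 2
Step 5 ('add'): stack = [8], depth = 1
Step 6 ('over'): needs 2 value(s) but depth is 1 — STACK UNDERFLOW

Answer: step 6: over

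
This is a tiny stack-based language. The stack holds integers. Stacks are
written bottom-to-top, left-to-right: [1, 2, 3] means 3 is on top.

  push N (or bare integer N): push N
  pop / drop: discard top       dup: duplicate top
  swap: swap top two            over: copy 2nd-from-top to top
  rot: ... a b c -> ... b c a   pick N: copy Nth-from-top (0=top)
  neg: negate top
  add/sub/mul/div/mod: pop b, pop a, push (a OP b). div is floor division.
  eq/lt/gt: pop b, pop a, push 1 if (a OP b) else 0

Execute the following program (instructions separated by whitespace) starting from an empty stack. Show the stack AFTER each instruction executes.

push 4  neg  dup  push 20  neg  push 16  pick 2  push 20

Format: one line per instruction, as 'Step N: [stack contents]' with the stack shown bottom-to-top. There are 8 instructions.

Step 1: [4]
Step 2: [-4]
Step 3: [-4, -4]
Step 4: [-4, -4, 20]
Step 5: [-4, -4, -20]
Step 6: [-4, -4, -20, 16]
Step 7: [-4, -4, -20, 16, -4]
Step 8: [-4, -4, -20, 16, -4, 20]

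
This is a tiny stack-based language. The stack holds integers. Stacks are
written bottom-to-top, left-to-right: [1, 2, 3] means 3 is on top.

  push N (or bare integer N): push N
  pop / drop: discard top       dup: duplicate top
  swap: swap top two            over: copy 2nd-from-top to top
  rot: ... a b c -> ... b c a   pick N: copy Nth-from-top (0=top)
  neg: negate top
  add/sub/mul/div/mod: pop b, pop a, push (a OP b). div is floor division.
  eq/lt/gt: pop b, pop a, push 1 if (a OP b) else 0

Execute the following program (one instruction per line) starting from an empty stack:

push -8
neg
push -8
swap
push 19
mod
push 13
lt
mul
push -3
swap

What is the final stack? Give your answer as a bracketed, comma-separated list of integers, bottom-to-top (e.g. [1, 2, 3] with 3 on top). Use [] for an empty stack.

Answer: [-3, -8]

Derivation:
After 'push -8': [-8]
After 'neg': [8]
After 'push -8': [8, -8]
After 'swap': [-8, 8]
After 'push 19': [-8, 8, 19]
After 'mod': [-8, 8]
After 'push 13': [-8, 8, 13]
After 'lt': [-8, 1]
After 'mul': [-8]
After 'push -3': [-8, -3]
After 'swap': [-3, -8]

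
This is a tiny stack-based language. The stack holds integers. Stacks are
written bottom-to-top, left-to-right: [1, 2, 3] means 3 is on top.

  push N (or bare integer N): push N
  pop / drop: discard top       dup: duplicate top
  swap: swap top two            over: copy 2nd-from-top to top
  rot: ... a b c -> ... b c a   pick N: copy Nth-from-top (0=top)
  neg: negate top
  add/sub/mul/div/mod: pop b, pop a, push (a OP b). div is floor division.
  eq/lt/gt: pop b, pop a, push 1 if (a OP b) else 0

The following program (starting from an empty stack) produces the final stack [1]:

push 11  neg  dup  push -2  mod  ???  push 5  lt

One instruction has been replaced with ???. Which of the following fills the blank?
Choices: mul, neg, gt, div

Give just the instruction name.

Stack before ???: [-11, -1]
Stack after ???:  [0]
Checking each choice:
  mul: produces [0]
  neg: produces [-11, 1]
  gt: MATCH
  div: produces [0]


Answer: gt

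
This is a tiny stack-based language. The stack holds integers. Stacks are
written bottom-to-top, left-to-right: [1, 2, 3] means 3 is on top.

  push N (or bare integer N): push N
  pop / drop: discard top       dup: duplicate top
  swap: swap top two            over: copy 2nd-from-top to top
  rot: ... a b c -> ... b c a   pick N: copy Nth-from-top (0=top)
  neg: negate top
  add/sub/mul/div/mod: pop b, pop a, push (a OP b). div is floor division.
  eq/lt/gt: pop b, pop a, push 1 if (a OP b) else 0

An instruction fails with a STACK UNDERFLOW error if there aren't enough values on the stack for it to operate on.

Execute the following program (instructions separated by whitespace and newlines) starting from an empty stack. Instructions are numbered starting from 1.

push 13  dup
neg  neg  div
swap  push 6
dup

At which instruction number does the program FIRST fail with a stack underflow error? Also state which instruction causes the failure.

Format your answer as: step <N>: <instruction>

Answer: step 6: swap

Derivation:
Step 1 ('push 13'): stack = [13], depth = 1
Step 2 ('dup'): stack = [13, 13], depth = 2
Step 3 ('neg'): stack = [13, -13], depth = 2
Step 4 ('neg'): stack = [13, 13], depth = 2
Step 5 ('div'): stack = [1], depth = 1
Step 6 ('swap'): needs 2 value(s) but depth is 1 — STACK UNDERFLOW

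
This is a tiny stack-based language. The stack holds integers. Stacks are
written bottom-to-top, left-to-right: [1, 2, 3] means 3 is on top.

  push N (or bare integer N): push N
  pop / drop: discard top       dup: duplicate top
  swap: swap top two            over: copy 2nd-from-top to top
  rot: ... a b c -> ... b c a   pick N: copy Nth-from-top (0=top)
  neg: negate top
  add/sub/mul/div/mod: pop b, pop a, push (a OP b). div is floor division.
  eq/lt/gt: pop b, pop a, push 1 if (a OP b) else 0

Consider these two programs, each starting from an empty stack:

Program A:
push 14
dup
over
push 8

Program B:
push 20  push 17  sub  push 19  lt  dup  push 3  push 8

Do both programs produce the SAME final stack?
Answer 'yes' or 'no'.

Program A trace:
  After 'push 14': [14]
  After 'dup': [14, 14]
  After 'over': [14, 14, 14]
  After 'push 8': [14, 14, 14, 8]
Program A final stack: [14, 14, 14, 8]

Program B trace:
  After 'push 20': [20]
  After 'push 17': [20, 17]
  After 'sub': [3]
  After 'push 19': [3, 19]
  After 'lt': [1]
  After 'dup': [1, 1]
  After 'push 3': [1, 1, 3]
  After 'push 8': [1, 1, 3, 8]
Program B final stack: [1, 1, 3, 8]
Same: no

Answer: no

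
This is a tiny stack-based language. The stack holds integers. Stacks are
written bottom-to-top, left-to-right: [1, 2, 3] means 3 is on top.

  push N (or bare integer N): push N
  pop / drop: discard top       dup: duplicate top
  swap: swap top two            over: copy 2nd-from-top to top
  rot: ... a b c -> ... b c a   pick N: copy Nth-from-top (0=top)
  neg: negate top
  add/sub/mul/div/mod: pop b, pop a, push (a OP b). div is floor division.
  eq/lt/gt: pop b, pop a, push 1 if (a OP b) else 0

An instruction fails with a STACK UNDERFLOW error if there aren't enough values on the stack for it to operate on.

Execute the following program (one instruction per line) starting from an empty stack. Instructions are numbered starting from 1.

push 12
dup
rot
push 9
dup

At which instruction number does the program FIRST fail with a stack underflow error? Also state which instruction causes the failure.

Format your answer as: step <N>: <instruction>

Answer: step 3: rot

Derivation:
Step 1 ('push 12'): stack = [12], depth = 1
Step 2 ('dup'): stack = [12, 12], depth = 2
Step 3 ('rot'): needs 3 value(s) but depth is 2 — STACK UNDERFLOW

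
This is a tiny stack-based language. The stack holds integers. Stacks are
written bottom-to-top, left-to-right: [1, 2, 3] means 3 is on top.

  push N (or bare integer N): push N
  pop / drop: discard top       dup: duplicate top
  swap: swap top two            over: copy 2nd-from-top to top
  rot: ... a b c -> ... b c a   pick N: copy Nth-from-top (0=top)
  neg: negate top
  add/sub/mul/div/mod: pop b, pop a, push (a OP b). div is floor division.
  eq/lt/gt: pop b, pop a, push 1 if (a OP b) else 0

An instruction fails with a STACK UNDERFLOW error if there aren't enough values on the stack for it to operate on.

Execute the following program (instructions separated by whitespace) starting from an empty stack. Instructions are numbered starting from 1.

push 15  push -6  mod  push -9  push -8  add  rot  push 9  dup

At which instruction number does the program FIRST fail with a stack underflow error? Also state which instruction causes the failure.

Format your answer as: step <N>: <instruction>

Answer: step 7: rot

Derivation:
Step 1 ('push 15'): stack = [15], depth = 1
Step 2 ('push -6'): stack = [15, -6], depth = 2
Step 3 ('mod'): stack = [-3], depth = 1
Step 4 ('push -9'): stack = [-3, -9], depth = 2
Step 5 ('push -8'): stack = [-3, -9, -8], depth = 3
Step 6 ('add'): stack = [-3, -17], depth = 2
Step 7 ('rot'): needs 3 value(s) but depth is 2 — STACK UNDERFLOW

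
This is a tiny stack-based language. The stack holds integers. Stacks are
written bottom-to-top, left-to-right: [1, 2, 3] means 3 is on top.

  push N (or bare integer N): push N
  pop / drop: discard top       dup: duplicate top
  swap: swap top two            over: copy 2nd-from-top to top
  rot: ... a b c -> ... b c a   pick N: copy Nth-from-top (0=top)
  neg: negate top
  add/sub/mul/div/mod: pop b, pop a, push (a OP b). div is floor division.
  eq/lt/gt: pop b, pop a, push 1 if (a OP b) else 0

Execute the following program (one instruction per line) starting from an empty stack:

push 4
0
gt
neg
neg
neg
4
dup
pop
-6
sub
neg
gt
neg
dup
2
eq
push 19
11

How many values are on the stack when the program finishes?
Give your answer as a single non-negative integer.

After 'push 4': stack = [4] (depth 1)
After 'push 0': stack = [4, 0] (depth 2)
After 'gt': stack = [1] (depth 1)
After 'neg': stack = [-1] (depth 1)
After 'neg': stack = [1] (depth 1)
After 'neg': stack = [-1] (depth 1)
After 'push 4': stack = [-1, 4] (depth 2)
After 'dup': stack = [-1, 4, 4] (depth 3)
After 'pop': stack = [-1, 4] (depth 2)
After 'push -6': stack = [-1, 4, -6] (depth 3)
After 'sub': stack = [-1, 10] (depth 2)
After 'neg': stack = [-1, -10] (depth 2)
After 'gt': stack = [1] (depth 1)
After 'neg': stack = [-1] (depth 1)
After 'dup': stack = [-1, -1] (depth 2)
After 'push 2': stack = [-1, -1, 2] (depth 3)
After 'eq': stack = [-1, 0] (depth 2)
After 'push 19': stack = [-1, 0, 19] (depth 3)
After 'push 11': stack = [-1, 0, 19, 11] (depth 4)

Answer: 4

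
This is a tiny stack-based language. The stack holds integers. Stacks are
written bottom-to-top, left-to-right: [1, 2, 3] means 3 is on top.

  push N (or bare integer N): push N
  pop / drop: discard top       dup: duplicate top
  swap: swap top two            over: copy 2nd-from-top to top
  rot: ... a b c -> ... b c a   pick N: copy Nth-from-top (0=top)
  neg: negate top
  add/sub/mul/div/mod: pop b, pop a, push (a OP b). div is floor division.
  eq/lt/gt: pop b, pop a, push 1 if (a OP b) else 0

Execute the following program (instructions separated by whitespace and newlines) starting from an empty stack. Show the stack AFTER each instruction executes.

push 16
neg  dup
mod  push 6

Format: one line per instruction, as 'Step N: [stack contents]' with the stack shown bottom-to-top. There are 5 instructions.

Step 1: [16]
Step 2: [-16]
Step 3: [-16, -16]
Step 4: [0]
Step 5: [0, 6]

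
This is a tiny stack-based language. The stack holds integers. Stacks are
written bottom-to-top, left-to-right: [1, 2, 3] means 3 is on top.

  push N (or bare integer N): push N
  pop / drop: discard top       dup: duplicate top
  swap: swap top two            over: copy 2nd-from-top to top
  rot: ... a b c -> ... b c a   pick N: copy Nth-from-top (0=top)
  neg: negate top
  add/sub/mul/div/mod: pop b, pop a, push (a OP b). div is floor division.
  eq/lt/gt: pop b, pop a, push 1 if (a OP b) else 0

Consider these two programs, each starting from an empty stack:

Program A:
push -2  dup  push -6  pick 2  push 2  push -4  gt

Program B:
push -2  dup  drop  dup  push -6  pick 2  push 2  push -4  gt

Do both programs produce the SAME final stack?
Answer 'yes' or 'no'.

Answer: yes

Derivation:
Program A trace:
  After 'push -2': [-2]
  After 'dup': [-2, -2]
  After 'push -6': [-2, -2, -6]
  After 'pick 2': [-2, -2, -6, -2]
  After 'push 2': [-2, -2, -6, -2, 2]
  After 'push -4': [-2, -2, -6, -2, 2, -4]
  After 'gt': [-2, -2, -6, -2, 1]
Program A final stack: [-2, -2, -6, -2, 1]

Program B trace:
  After 'push -2': [-2]
  After 'dup': [-2, -2]
  After 'drop': [-2]
  After 'dup': [-2, -2]
  After 'push -6': [-2, -2, -6]
  After 'pick 2': [-2, -2, -6, -2]
  After 'push 2': [-2, -2, -6, -2, 2]
  After 'push -4': [-2, -2, -6, -2, 2, -4]
  After 'gt': [-2, -2, -6, -2, 1]
Program B final stack: [-2, -2, -6, -2, 1]
Same: yes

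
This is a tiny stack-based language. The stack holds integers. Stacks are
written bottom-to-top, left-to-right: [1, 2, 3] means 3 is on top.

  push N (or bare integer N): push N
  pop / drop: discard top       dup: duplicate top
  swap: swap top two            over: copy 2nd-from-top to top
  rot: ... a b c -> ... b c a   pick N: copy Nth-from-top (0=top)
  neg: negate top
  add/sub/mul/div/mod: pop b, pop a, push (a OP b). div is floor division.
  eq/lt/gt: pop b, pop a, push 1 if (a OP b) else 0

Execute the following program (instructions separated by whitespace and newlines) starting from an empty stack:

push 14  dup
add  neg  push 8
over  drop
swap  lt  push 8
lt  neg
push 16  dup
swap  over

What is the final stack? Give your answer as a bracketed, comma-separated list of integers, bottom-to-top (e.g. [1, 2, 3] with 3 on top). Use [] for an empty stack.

Answer: [-1, 16, 16, 16]

Derivation:
After 'push 14': [14]
After 'dup': [14, 14]
After 'add': [28]
After 'neg': [-28]
After 'push 8': [-28, 8]
After 'over': [-28, 8, -28]
After 'drop': [-28, 8]
After 'swap': [8, -28]
After 'lt': [0]
After 'push 8': [0, 8]
After 'lt': [1]
After 'neg': [-1]
After 'push 16': [-1, 16]
After 'dup': [-1, 16, 16]
After 'swap': [-1, 16, 16]
After 'over': [-1, 16, 16, 16]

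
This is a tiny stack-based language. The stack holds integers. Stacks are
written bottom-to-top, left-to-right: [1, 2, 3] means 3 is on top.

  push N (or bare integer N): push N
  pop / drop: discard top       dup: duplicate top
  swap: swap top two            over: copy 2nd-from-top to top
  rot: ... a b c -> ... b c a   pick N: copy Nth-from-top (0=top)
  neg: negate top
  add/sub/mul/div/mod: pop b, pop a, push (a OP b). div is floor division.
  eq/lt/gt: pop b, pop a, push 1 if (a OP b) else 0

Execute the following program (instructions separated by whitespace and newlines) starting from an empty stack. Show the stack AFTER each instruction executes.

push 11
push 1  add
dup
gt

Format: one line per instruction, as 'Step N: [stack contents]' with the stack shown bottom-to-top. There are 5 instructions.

Step 1: [11]
Step 2: [11, 1]
Step 3: [12]
Step 4: [12, 12]
Step 5: [0]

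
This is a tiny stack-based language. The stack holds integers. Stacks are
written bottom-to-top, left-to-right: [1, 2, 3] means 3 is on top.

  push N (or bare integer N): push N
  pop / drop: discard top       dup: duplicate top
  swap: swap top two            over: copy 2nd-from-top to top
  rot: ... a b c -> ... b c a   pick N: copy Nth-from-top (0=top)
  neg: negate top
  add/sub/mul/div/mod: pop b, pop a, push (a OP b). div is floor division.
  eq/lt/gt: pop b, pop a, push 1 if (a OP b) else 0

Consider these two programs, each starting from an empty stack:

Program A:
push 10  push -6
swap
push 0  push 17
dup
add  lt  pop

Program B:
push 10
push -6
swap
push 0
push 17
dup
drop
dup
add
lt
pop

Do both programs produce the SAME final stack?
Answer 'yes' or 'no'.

Program A trace:
  After 'push 10': [10]
  After 'push -6': [10, -6]
  After 'swap': [-6, 10]
  After 'push 0': [-6, 10, 0]
  After 'push 17': [-6, 10, 0, 17]
  After 'dup': [-6, 10, 0, 17, 17]
  After 'add': [-6, 10, 0, 34]
  After 'lt': [-6, 10, 1]
  After 'pop': [-6, 10]
Program A final stack: [-6, 10]

Program B trace:
  After 'push 10': [10]
  After 'push -6': [10, -6]
  After 'swap': [-6, 10]
  After 'push 0': [-6, 10, 0]
  After 'push 17': [-6, 10, 0, 17]
  After 'dup': [-6, 10, 0, 17, 17]
  After 'drop': [-6, 10, 0, 17]
  After 'dup': [-6, 10, 0, 17, 17]
  After 'add': [-6, 10, 0, 34]
  After 'lt': [-6, 10, 1]
  After 'pop': [-6, 10]
Program B final stack: [-6, 10]
Same: yes

Answer: yes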